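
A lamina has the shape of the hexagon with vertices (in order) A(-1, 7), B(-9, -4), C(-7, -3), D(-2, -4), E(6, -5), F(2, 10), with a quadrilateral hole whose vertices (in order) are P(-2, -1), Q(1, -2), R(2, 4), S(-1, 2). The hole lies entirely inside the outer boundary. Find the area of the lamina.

95

Outer boundary:
Apply the shoelace (surveyor's) formula: 2A = Σ (x_i·y_{i+1} − x_{i+1}·y_i), indices taken mod 6.
Cross-terms: 67, -1, 22, 34, 70, 24  ⇒  Σ = 216
Area = |Σ|/2 = 108.
Hole:
Σ = (5) + (8) + (8) + (5) = 26
Area = |Σ|/2 = 13.
Net area = 108 − 13 = 95.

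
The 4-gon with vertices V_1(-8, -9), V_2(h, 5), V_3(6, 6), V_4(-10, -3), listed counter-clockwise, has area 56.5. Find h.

The doubled signed area Σ (x_i y_{i+1} − x_{i+1} y_i) is linear in h.
With h=0 it equals 38; the coefficient of h is 15 (from the two edges through V_2).
So 15·h + 38 = 2·56.5 = 113 ⇒ h = 5.

5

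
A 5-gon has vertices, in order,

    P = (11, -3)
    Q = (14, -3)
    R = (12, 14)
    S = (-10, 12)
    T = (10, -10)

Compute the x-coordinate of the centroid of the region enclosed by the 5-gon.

Apply the shoelace formula. First the cross-terms c_i = x_i·y_{i+1} − x_{i+1}·y_i:
  9, 232, 284, -20, 80  ⇒  2A = 585, A = 292.5.
Then Σ (x_i + x_{i+1})·c_i = 8505, so x̄ = 8505 / (6·292.5) = 63/13.

63/13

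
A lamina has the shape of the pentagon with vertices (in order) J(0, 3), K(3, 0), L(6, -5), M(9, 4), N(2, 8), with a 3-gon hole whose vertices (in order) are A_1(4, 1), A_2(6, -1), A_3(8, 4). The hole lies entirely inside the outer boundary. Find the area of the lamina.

Outer boundary:
Apply Gauss's area formula: 2A = Σ (x_i·y_{i+1} − x_{i+1}·y_i), indices taken mod 5.
Σ = (-9) + (-15) + (69) + (64) + (6) = 115
Area = |Σ|/2 = 57.5.
Hole:
Apply the shoelace (surveyor's) formula: 2A = Σ (x_i·y_{i+1} − x_{i+1}·y_i), indices taken mod 3.
Σ = (-10) + (32) + (-8) = 14
Area = |Σ|/2 = 7.
Net area = 57.5 − 7 = 50.5.

50.5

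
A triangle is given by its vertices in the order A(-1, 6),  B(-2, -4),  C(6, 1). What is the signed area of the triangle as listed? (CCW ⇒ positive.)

37.5

A→B: (-1)(-4) − (-2)(6) = 16
B→C: (-2)(1) − (6)(-4) = 22
C→A: (6)(6) − (-1)(1) = 37
Σ = 75
Signed area = Σ/2 = 37.5 (positive ⇒ counter-clockwise traversal).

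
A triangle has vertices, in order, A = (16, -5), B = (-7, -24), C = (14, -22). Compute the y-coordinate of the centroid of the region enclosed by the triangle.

-17

Apply Gauss's area formula. First the cross-terms c_i = x_i·y_{i+1} − x_{i+1}·y_i:
  -419, 490, 282  ⇒  2A = 353, A = 176.5.
Then Σ (y_i + y_{i+1})·c_i = -18003, so ȳ = -18003 / (6·176.5) = -17.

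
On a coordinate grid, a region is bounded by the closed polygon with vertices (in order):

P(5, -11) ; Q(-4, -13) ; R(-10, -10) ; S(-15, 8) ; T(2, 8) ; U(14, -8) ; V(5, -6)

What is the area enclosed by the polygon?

Apply Gauss's area formula: 2A = Σ (x_i·y_{i+1} − x_{i+1}·y_i), indices taken mod 7.
Σ = (-109) + (-90) + (-230) + (-136) + (-128) + (-44) + (-25) = -762
Area = |Σ|/2 = 381.

381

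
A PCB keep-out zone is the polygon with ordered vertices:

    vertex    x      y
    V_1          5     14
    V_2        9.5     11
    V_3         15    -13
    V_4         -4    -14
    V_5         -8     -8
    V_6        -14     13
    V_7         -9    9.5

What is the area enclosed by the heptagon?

557

Cross-terms: -78, -288.5, -262, -80, -216, -16, -173.5  ⇒  Σ = -1114
Area = |Σ|/2 = 557.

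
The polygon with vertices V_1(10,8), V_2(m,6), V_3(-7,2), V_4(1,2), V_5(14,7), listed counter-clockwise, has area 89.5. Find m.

The doubled signed area Σ (x_i y_{i+1} − x_{i+1} y_i) is linear in m.
With m=0 it equals 107; the coefficient of m is -6 (from the two edges through V_2).
So -6·m + 107 = 2·89.5 = 179 ⇒ m = -12.

-12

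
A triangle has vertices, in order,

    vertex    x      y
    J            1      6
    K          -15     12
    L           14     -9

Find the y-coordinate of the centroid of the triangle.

Apply Gauss's area formula. First the cross-terms c_i = x_i·y_{i+1} − x_{i+1}·y_i:
  102, -33, 93  ⇒  2A = 162, A = 81.
Then Σ (y_i + y_{i+1})·c_i = 1458, so ȳ = 1458 / (6·81) = 3.

3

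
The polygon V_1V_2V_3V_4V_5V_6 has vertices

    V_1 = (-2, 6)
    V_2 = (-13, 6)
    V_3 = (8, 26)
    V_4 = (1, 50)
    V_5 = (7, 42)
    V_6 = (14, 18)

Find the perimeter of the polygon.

|V_1V_2| = √((-11)² + (0)²) = √121 = 11
|V_2V_3| = √((21)² + (20)²) = √841 = 29
|V_3V_4| = √((-7)² + (24)²) = √625 = 25
|V_4V_5| = √((6)² + (-8)²) = √100 = 10
|V_5V_6| = √((7)² + (-24)²) = √625 = 25
|V_6V_1| = √((-16)² + (-12)²) = √400 = 20
Perimeter = 11 + 29 + 25 + 10 + 25 + 20 = 120.

120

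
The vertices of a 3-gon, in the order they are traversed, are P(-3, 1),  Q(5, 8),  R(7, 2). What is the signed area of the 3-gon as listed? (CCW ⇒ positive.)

Apply the shoelace formula: 2A = Σ (x_i·y_{i+1} − x_{i+1}·y_i), indices taken mod 3.
Σ = (-29) + (-46) + (13) = -62
Signed area = Σ/2 = -31 (negative ⇒ clockwise traversal).

-31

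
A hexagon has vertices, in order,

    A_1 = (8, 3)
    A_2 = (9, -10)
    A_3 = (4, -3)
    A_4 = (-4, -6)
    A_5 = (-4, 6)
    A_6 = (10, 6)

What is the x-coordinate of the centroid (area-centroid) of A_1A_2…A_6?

Apply the shoelace formula. First the cross-terms c_i = x_i·y_{i+1} − x_{i+1}·y_i:
  -107, 13, -36, -48, -84, -18  ⇒  2A = -280, A = -140.
Then Σ (x_i + x_{i+1})·c_i = -2094, so x̄ = -2094 / (6·(-140)) = 349/140.

349/140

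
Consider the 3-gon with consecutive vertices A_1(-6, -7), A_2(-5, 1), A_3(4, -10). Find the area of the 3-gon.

Σ = (-41) + (46) + (-88) = -83
Area = |Σ|/2 = 41.5.

41.5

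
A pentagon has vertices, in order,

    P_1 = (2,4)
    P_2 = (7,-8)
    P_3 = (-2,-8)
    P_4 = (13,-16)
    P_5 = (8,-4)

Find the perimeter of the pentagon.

|P_1P_2| = √((5)² + (-12)²) = √169 = 13
|P_2P_3| = √((-9)² + (0)²) = √81 = 9
|P_3P_4| = √((15)² + (-8)²) = √289 = 17
|P_4P_5| = √((-5)² + (12)²) = √169 = 13
|P_5P_1| = √((-6)² + (8)²) = √100 = 10
Perimeter = 13 + 9 + 17 + 13 + 10 = 62.

62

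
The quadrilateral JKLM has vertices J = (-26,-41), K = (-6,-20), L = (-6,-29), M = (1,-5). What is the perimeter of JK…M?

108

|JK| = √((20)² + (21)²) = √841 = 29
|KL| = √((0)² + (-9)²) = √81 = 9
|LM| = √((7)² + (24)²) = √625 = 25
|MJ| = √((-27)² + (-36)²) = √2025 = 45
Perimeter = 29 + 9 + 25 + 45 = 108.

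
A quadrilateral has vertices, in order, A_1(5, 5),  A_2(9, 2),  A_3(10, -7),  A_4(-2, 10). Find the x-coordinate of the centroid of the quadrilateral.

Apply the shoelace (surveyor's) formula. First the cross-terms c_i = x_i·y_{i+1} − x_{i+1}·y_i:
  -35, -83, 86, -60  ⇒  2A = -92, A = -46.
Then Σ (x_i + x_{i+1})·c_i = -1559, so x̄ = -1559 / (6·(-46)) = 1559/276.

1559/276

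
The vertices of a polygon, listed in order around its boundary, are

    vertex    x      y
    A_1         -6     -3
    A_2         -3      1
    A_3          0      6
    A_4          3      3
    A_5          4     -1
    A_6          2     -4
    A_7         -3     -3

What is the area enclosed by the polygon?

Apply the shoelace formula: 2A = Σ (x_i·y_{i+1} − x_{i+1}·y_i), indices taken mod 7.
Cross-terms: -15, -18, -18, -15, -14, -18, -9  ⇒  Σ = -107
Area = |Σ|/2 = 53.5.

53.5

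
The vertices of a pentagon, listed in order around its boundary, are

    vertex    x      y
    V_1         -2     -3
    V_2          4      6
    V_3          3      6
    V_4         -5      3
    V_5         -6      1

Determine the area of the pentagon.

39

Σ = (0) + (6) + (39) + (13) + (20) = 78
Area = |Σ|/2 = 39.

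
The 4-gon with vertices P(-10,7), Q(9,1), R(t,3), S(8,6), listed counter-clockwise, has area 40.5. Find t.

The doubled signed area Σ (x_i y_{i+1} − x_{i+1} y_i) is linear in t.
With t=0 it equals 46; the coefficient of t is 5 (from the two edges through R).
So 5·t + 46 = 2·40.5 = 81 ⇒ t = 7.

7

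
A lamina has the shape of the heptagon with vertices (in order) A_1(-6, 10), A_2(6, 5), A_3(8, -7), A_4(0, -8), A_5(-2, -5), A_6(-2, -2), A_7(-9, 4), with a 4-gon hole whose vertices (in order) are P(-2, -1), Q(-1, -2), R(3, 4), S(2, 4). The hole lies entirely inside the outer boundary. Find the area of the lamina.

167.5

Outer boundary:
Apply the surveyor's formula: 2A = Σ (x_i·y_{i+1} − x_{i+1}·y_i), indices taken mod 7.
Σ = (-90) + (-82) + (-64) + (-16) + (-6) + (-26) + (-66) = -350
Area = |Σ|/2 = 175.
Hole:
Σ = (3) + (2) + (4) + (6) = 15
Area = |Σ|/2 = 7.5.
Net area = 175 − 7.5 = 167.5.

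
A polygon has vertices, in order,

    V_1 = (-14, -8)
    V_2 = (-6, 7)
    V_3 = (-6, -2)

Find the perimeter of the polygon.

|V_1V_2| = √((8)² + (15)²) = √289 = 17
|V_2V_3| = √((0)² + (-9)²) = √81 = 9
|V_3V_1| = √((-8)² + (-6)²) = √100 = 10
Perimeter = 17 + 9 + 10 = 36.

36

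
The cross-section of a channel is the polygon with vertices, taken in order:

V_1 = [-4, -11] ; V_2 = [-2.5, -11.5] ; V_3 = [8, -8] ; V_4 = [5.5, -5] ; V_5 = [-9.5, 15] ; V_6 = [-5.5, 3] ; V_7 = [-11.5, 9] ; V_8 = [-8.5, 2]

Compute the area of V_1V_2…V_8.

Apply the shoelace (surveyor's) formula: 2A = Σ (x_i·y_{i+1} − x_{i+1}·y_i), indices taken mod 8.
Σ = (18.5) + (112) + (4) + (35) + (54) + (-15) + (53.5) + (101.5) = 363.5
Area = |Σ|/2 = 181.75.

181.75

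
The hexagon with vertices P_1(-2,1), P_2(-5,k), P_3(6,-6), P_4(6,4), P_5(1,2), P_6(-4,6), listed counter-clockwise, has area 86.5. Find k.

-6

The doubled signed area Σ (x_i y_{i+1} − x_{i+1} y_i) is linear in k.
With k=0 it equals 125; the coefficient of k is -8 (from the two edges through P_2).
So -8·k + 125 = 2·86.5 = 173 ⇒ k = -6.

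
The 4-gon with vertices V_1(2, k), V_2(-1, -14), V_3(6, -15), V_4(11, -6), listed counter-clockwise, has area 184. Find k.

The doubled signed area Σ (x_i y_{i+1} − x_{i+1} y_i) is linear in k.
With k=0 it equals 212; the coefficient of k is 12 (from the two edges through V_1).
So 12·k + 212 = 2·184 = 368 ⇒ k = 13.

13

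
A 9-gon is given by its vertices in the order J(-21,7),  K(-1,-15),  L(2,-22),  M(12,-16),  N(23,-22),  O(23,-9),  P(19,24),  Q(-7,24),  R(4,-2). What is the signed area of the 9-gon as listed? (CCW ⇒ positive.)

Apply the surveyor's formula: 2A = Σ (x_i·y_{i+1} − x_{i+1}·y_i), indices taken mod 9.
Σ = (322) + (52) + (232) + (104) + (299) + (723) + (624) + (-82) + (-14) = 2260
Signed area = Σ/2 = 1130 (positive ⇒ counter-clockwise traversal).

1130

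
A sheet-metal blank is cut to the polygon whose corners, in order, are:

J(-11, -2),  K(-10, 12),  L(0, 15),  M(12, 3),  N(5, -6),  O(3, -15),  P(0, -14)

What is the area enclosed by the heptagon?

411

J→K: (-11)(12) − (-10)(-2) = -152
K→L: (-10)(15) − (0)(12) = -150
L→M: (0)(3) − (12)(15) = -180
M→N: (12)(-6) − (5)(3) = -87
N→O: (5)(-15) − (3)(-6) = -57
O→P: (3)(-14) − (0)(-15) = -42
P→J: (0)(-2) − (-11)(-14) = -154
Σ = -822
Area = |Σ|/2 = 411.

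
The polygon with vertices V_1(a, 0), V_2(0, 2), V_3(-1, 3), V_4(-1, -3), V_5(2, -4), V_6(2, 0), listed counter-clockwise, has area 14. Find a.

1

Write out the shoelace sum; only the two edges meeting at V_1 involve a:
2·Area = [(2·0 − a·0) + (a·2 − 0·0)] + 26
       = 2·a + 26 = 28
⇒ a = 1.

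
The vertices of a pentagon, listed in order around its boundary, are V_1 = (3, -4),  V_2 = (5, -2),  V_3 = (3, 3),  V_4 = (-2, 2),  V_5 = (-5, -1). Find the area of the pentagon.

41

Σ = (14) + (21) + (12) + (12) + (23) = 82
Area = |Σ|/2 = 41.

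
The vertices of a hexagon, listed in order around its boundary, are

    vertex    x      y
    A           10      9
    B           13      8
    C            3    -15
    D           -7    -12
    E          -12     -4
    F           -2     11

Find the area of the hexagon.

390.5

Σ = (-37) + (-219) + (-141) + (-116) + (-140) + (-128) = -781
Area = |Σ|/2 = 390.5.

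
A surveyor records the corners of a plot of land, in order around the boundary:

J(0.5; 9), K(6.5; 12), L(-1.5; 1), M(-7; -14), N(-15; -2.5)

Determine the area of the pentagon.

Σ = (-52.5) + (24.5) + (28) + (-192.5) + (-133.75) = -326.25
Area = |Σ|/2 = 163.125.

163.125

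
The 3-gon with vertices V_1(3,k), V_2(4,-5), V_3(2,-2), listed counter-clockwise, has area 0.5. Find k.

-4

The doubled signed area Σ (x_i y_{i+1} − x_{i+1} y_i) is linear in k.
With k=0 it equals -7; the coefficient of k is -2 (from the two edges through V_1).
So -2·k + -7 = 2·0.5 = 1 ⇒ k = -4.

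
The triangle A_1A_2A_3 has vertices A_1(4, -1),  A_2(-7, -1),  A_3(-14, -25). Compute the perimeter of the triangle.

66

|A_1A_2| = √((-11)² + (0)²) = √121 = 11
|A_2A_3| = √((-7)² + (-24)²) = √625 = 25
|A_3A_1| = √((18)² + (24)²) = √900 = 30
Perimeter = 11 + 25 + 30 = 66.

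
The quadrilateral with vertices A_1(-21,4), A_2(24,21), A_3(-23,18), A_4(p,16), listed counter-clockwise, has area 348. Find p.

-25

Write out the shoelace sum; only the two edges meeting at A_4 involve p:
2·Area = [((-23)·16 − p·18) + (p·4 − (-21)·16)] + 378
       = -14·p + 346 = 696
⇒ p = -25.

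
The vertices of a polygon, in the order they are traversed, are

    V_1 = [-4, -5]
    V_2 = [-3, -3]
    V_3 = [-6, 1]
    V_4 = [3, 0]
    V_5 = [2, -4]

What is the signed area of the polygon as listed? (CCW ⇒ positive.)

Apply the shoelace formula: 2A = Σ (x_i·y_{i+1} − x_{i+1}·y_i), indices taken mod 5.
Σ = (-3) + (-21) + (-3) + (-12) + (-26) = -65
Signed area = Σ/2 = -32.5 (negative ⇒ clockwise traversal).

-32.5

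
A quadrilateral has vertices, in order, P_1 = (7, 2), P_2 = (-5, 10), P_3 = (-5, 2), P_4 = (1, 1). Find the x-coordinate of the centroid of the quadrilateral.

-7/9

Apply the shoelace formula. First the cross-terms c_i = x_i·y_{i+1} − x_{i+1}·y_i:
  80, 40, -7, -5  ⇒  2A = 108, A = 54.
Then Σ (x_i + x_{i+1})·c_i = -252, so x̄ = -252 / (6·54) = -7/9.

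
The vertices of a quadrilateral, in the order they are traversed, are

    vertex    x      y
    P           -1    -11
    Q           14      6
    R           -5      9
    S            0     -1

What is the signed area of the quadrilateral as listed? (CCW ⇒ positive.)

154

P→Q: (-1)(6) − (14)(-11) = 148
Q→R: (14)(9) − (-5)(6) = 156
R→S: (-5)(-1) − (0)(9) = 5
S→P: (0)(-11) − (-1)(-1) = -1
Σ = 308
Signed area = Σ/2 = 154 (positive ⇒ counter-clockwise traversal).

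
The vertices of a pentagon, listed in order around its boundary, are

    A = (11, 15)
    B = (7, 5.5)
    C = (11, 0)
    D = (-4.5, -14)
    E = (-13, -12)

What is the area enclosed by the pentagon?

225

A→B: (11)(5.5) − (7)(15) = -44.5
B→C: (7)(0) − (11)(5.5) = -60.5
C→D: (11)(-14) − (-4.5)(0) = -154
D→E: (-4.5)(-12) − (-13)(-14) = -128
E→A: (-13)(15) − (11)(-12) = -63
Σ = -450
Area = |Σ|/2 = 225.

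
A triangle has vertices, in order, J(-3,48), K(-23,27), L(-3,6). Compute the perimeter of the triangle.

|JK| = √((-20)² + (-21)²) = √841 = 29
|KL| = √((20)² + (-21)²) = √841 = 29
|LJ| = √((0)² + (42)²) = √1764 = 42
Perimeter = 29 + 29 + 42 = 100.

100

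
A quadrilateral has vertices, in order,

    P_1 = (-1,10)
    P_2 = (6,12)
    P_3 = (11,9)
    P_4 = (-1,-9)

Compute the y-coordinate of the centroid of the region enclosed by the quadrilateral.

463/111

Apply Gauss's area formula. First the cross-terms c_i = x_i·y_{i+1} − x_{i+1}·y_i:
  -72, -78, -90, -19  ⇒  2A = -259, A = -129.5.
Then Σ (y_i + y_{i+1})·c_i = -3241, so ȳ = -3241 / (6·(-129.5)) = 463/111.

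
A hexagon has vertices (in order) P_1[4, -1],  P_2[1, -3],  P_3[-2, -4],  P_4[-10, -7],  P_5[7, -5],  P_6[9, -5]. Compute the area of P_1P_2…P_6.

36.5

Σ = (-11) + (-10) + (-26) + (99) + (10) + (11) = 73
Area = |Σ|/2 = 36.5.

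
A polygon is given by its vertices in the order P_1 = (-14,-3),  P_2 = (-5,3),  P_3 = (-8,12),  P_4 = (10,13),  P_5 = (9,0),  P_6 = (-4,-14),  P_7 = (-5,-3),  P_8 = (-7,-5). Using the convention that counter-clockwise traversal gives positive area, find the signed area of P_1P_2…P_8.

-331.5

Apply the shoelace (surveyor's) formula: 2A = Σ (x_i·y_{i+1} − x_{i+1}·y_i), indices taken mod 8.
Cross-terms: -57, -36, -224, -117, -126, -58, 4, -49  ⇒  Σ = -663
Signed area = Σ/2 = -331.5 (negative ⇒ clockwise traversal).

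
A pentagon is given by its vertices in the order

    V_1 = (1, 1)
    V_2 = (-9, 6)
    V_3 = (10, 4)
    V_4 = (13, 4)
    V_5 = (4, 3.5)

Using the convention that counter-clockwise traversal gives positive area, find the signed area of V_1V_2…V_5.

Apply the shoelace formula: 2A = Σ (x_i·y_{i+1} − x_{i+1}·y_i), indices taken mod 5.
Σ = (15) + (-96) + (-12) + (29.5) + (0.5) = -63
Signed area = Σ/2 = -31.5 (negative ⇒ clockwise traversal).

-31.5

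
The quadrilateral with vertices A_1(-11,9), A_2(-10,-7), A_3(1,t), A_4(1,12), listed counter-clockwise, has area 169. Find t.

Write out the shoelace sum; only the two edges meeting at A_3 involve t:
2·Area = [((-10)·t − 1·(-7)) + (1·12 − 1·t)] + 308
       = -11·t + 327 = 338
⇒ t = -1.

-1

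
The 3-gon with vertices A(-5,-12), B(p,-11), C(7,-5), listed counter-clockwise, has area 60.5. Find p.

14

Write out the shoelace sum; only the two edges meeting at B involve p:
2·Area = [((-5)·(-11) − p·(-12)) + (p·(-5) − 7·(-11))] + -109
       = 7·p + 23 = 121
⇒ p = 14.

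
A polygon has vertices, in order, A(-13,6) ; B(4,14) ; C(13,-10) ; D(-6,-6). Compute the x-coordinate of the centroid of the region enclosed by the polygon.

6/17

Apply Gauss's area formula. First the cross-terms c_i = x_i·y_{i+1} − x_{i+1}·y_i:
  -206, -222, -138, -114  ⇒  2A = -680, A = -340.
Then Σ (x_i + x_{i+1})·c_i = -720, so x̄ = -720 / (6·(-340)) = 6/17.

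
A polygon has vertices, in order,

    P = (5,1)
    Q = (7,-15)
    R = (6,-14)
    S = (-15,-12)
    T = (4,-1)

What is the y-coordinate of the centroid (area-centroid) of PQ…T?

-8.77

Apply the shoelace formula. First the cross-terms c_i = x_i·y_{i+1} − x_{i+1}·y_i:
  -82, -8, -282, 63, 9  ⇒  2A = -300, A = -150.
Then Σ (y_i + y_{i+1})·c_i = 7893, so ȳ = 7893 / (6·(-150)) = -8.77.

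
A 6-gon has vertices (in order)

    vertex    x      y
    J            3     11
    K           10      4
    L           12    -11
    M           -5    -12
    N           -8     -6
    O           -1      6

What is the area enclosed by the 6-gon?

Apply the shoelace (surveyor's) formula: 2A = Σ (x_i·y_{i+1} − x_{i+1}·y_i), indices taken mod 6.
Σ = (-98) + (-158) + (-199) + (-66) + (-54) + (-29) = -604
Area = |Σ|/2 = 302.

302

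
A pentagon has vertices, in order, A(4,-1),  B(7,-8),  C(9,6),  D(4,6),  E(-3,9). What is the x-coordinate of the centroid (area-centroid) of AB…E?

Apply the shoelace formula. First the cross-terms c_i = x_i·y_{i+1} − x_{i+1}·y_i:
  -25, 114, 30, 54, -33  ⇒  2A = 140, A = 70.
Then Σ (x_i + x_{i+1})·c_i = 1960, so x̄ = 1960 / (6·70) = 14/3.

14/3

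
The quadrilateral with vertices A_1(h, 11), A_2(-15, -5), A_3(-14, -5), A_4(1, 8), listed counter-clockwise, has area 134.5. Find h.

-15

Write out the shoelace sum; only the two edges meeting at A_1 involve h:
2·Area = [(1·11 − h·8) + (h·(-5) − (-15)·11)] + -102
       = -13·h + 74 = 269
⇒ h = -15.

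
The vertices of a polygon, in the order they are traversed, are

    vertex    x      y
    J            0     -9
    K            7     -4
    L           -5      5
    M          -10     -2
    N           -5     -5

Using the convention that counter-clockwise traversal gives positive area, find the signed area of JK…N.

111.5

Apply the shoelace (surveyor's) formula: 2A = Σ (x_i·y_{i+1} − x_{i+1}·y_i), indices taken mod 5.
J→K: (0)(-4) − (7)(-9) = 63
K→L: (7)(5) − (-5)(-4) = 15
L→M: (-5)(-2) − (-10)(5) = 60
M→N: (-10)(-5) − (-5)(-2) = 40
N→J: (-5)(-9) − (0)(-5) = 45
Σ = 223
Signed area = Σ/2 = 111.5 (positive ⇒ counter-clockwise traversal).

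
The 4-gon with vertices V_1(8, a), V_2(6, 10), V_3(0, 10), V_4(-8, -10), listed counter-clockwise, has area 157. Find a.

-1

Write out the shoelace sum; only the two edges meeting at V_1 involve a:
2·Area = [((-8)·a − 8·(-10)) + (8·10 − 6·a)] + 140
       = -14·a + 300 = 314
⇒ a = -1.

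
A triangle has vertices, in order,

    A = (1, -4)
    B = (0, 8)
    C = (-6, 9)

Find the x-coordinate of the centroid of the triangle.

-5/3

Apply the surveyor's formula. First the cross-terms c_i = x_i·y_{i+1} − x_{i+1}·y_i:
  8, 48, 15  ⇒  2A = 71, A = 35.5.
Then Σ (x_i + x_{i+1})·c_i = -355, so x̄ = -355 / (6·35.5) = -5/3.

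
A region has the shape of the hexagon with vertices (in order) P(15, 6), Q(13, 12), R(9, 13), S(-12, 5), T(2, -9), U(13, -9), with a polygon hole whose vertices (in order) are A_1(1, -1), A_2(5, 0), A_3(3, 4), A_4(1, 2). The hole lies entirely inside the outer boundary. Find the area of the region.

Outer boundary:
Σ = (102) + (61) + (201) + (98) + (99) + (213) = 774
Area = |Σ|/2 = 387.
Hole:
A_1→A_2: (1)(0) − (5)(-1) = 5
A_2→A_3: (5)(4) − (3)(0) = 20
A_3→A_4: (3)(2) − (1)(4) = 2
A_4→A_1: (1)(-1) − (1)(2) = -3
Σ = 24
Area = |Σ|/2 = 12.
Net area = 387 − 12 = 375.

375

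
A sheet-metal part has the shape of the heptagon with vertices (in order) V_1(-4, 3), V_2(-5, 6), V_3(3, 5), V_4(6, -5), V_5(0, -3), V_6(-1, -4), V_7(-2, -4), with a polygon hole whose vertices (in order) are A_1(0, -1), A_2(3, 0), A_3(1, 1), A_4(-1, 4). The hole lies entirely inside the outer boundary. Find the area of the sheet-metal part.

Outer boundary:
Apply the shoelace formula: 2A = Σ (x_i·y_{i+1} − x_{i+1}·y_i), indices taken mod 7.
Σ = (-9) + (-43) + (-45) + (-18) + (-3) + (-4) + (-22) = -144
Area = |Σ|/2 = 72.
Hole:
Apply the shoelace formula: 2A = Σ (x_i·y_{i+1} − x_{i+1}·y_i), indices taken mod 4.
Σ = (3) + (3) + (5) + (1) = 12
Area = |Σ|/2 = 6.
Net area = 72 − 6 = 66.

66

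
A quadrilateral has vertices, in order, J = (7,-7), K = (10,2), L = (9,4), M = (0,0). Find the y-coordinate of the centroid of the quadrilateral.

-48/53

Apply Gauss's area formula. First the cross-terms c_i = x_i·y_{i+1} − x_{i+1}·y_i:
  84, 22, 0, 0  ⇒  2A = 106, A = 53.
Then Σ (y_i + y_{i+1})·c_i = -288, so ȳ = -288 / (6·53) = -48/53.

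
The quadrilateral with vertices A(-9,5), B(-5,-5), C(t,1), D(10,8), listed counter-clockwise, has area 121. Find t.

The doubled signed area Σ (x_i y_{i+1} − x_{i+1} y_i) is linear in t.
With t=0 it equals 177; the coefficient of t is 13 (from the two edges through C).
So 13·t + 177 = 2·121 = 242 ⇒ t = 5.

5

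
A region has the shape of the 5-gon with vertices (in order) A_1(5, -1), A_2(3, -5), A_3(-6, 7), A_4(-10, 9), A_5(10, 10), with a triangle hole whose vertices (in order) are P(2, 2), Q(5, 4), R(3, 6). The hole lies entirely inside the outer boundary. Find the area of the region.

127.5

Outer boundary:
Apply the shoelace formula: 2A = Σ (x_i·y_{i+1} − x_{i+1}·y_i), indices taken mod 5.
Σ = (-22) + (-9) + (16) + (-190) + (-60) = -265
Area = |Σ|/2 = 132.5.
Hole:
Apply the shoelace (surveyor's) formula: 2A = Σ (x_i·y_{i+1} − x_{i+1}·y_i), indices taken mod 3.
Σ = (-2) + (18) + (-6) = 10
Area = |Σ|/2 = 5.
Net area = 132.5 − 5 = 127.5.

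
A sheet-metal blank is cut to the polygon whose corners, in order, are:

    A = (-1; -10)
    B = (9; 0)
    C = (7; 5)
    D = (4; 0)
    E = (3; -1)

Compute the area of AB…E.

40

Apply the surveyor's formula: 2A = Σ (x_i·y_{i+1} − x_{i+1}·y_i), indices taken mod 5.
Cross-terms: 90, 45, -20, -4, -31  ⇒  Σ = 80
Area = |Σ|/2 = 40.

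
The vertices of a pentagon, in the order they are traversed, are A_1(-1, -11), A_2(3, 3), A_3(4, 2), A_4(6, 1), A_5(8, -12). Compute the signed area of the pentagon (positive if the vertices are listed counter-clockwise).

-82

Apply the shoelace (surveyor's) formula: 2A = Σ (x_i·y_{i+1} − x_{i+1}·y_i), indices taken mod 5.
Cross-terms: 30, -6, -8, -80, -100  ⇒  Σ = -164
Signed area = Σ/2 = -82 (negative ⇒ clockwise traversal).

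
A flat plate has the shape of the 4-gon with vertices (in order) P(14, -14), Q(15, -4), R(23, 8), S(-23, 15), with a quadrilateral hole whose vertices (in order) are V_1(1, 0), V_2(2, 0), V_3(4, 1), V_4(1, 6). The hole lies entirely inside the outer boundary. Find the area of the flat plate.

494

Outer boundary:
Σ = (154) + (212) + (529) + (112) = 1007
Area = |Σ|/2 = 503.5.
Hole:
Apply the shoelace formula: 2A = Σ (x_i·y_{i+1} − x_{i+1}·y_i), indices taken mod 4.
Σ = (0) + (2) + (23) + (-6) = 19
Area = |Σ|/2 = 9.5.
Net area = 503.5 − 9.5 = 494.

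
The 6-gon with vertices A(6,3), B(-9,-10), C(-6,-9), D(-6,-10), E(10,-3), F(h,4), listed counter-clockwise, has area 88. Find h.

8

The doubled signed area Σ (x_i y_{i+1} − x_{i+1} y_i) is linear in h.
With h=0 it equals 128; the coefficient of h is 6 (from the two edges through F).
So 6·h + 128 = 2·88 = 176 ⇒ h = 8.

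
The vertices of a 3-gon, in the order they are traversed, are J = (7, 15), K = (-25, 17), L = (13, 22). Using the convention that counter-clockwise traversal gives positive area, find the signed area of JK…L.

-118

J→K: (7)(17) − (-25)(15) = 494
K→L: (-25)(22) − (13)(17) = -771
L→J: (13)(15) − (7)(22) = 41
Σ = -236
Signed area = Σ/2 = -118 (negative ⇒ clockwise traversal).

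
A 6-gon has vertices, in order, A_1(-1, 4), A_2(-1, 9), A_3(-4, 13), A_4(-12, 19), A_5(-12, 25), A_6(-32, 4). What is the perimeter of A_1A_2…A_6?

86

|A_1A_2| = √((0)² + (5)²) = √25 = 5
|A_2A_3| = √((-3)² + (4)²) = √25 = 5
|A_3A_4| = √((-8)² + (6)²) = √100 = 10
|A_4A_5| = √((0)² + (6)²) = √36 = 6
|A_5A_6| = √((-20)² + (-21)²) = √841 = 29
|A_6A_1| = √((31)² + (0)²) = √961 = 31
Perimeter = 5 + 5 + 10 + 6 + 29 + 31 = 86.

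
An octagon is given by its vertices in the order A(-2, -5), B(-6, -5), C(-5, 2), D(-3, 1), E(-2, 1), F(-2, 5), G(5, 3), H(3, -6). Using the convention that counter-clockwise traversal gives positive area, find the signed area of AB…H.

Apply the shoelace formula: 2A = Σ (x_i·y_{i+1} − x_{i+1}·y_i), indices taken mod 8.
Σ = (-20) + (-37) + (1) + (-1) + (-8) + (-31) + (-39) + (-27) = -162
Signed area = Σ/2 = -81 (negative ⇒ clockwise traversal).

-81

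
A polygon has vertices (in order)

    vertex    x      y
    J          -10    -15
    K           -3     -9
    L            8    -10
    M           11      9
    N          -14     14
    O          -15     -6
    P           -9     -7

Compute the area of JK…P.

509.5

Apply the shoelace (surveyor's) formula: 2A = Σ (x_i·y_{i+1} − x_{i+1}·y_i), indices taken mod 7.
Σ = (45) + (102) + (182) + (280) + (294) + (51) + (65) = 1019
Area = |Σ|/2 = 509.5.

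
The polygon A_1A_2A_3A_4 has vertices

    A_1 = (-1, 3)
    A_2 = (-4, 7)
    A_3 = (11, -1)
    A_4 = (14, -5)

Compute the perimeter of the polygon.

|A_1A_2| = √((-3)² + (4)²) = √25 = 5
|A_2A_3| = √((15)² + (-8)²) = √289 = 17
|A_3A_4| = √((3)² + (-4)²) = √25 = 5
|A_4A_1| = √((-15)² + (8)²) = √289 = 17
Perimeter = 5 + 17 + 5 + 17 = 44.

44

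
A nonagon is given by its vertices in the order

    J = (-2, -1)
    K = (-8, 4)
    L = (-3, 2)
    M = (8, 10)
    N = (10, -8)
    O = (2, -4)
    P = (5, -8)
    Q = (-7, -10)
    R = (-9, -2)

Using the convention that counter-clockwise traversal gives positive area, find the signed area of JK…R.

-213.5

Apply the shoelace formula: 2A = Σ (x_i·y_{i+1} − x_{i+1}·y_i), indices taken mod 9.
Σ = (-16) + (-4) + (-46) + (-164) + (-24) + (4) + (-106) + (-76) + (5) = -427
Signed area = Σ/2 = -213.5 (negative ⇒ clockwise traversal).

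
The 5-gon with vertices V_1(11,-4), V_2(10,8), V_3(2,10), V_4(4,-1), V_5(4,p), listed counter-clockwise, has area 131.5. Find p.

Write out the shoelace sum; only the two edges meeting at V_5 involve p:
2·Area = [(4·p − 4·(-1)) + (4·(-4) − 11·p)] + 170
       = -7·p + 158 = 263
⇒ p = -15.

-15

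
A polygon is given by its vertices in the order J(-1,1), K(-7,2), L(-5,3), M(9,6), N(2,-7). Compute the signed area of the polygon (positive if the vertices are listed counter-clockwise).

J→K: (-1)(2) − (-7)(1) = 5
K→L: (-7)(3) − (-5)(2) = -11
L→M: (-5)(6) − (9)(3) = -57
M→N: (9)(-7) − (2)(6) = -75
N→J: (2)(1) − (-1)(-7) = -5
Σ = -143
Signed area = Σ/2 = -71.5 (negative ⇒ clockwise traversal).

-71.5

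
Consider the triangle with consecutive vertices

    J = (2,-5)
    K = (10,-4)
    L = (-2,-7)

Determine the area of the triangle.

6

J→K: (2)(-4) − (10)(-5) = 42
K→L: (10)(-7) − (-2)(-4) = -78
L→J: (-2)(-5) − (2)(-7) = 24
Σ = -12
Area = |Σ|/2 = 6.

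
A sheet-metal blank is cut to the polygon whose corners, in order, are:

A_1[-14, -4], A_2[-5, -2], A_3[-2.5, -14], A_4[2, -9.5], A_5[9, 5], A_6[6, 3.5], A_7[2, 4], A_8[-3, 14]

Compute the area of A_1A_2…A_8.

243.375

Apply Gauss's area formula: 2A = Σ (x_i·y_{i+1} − x_{i+1}·y_i), indices taken mod 8.
A_1→A_2: (-14)(-2) − (-5)(-4) = 8
A_2→A_3: (-5)(-14) − (-2.5)(-2) = 65
A_3→A_4: (-2.5)(-9.5) − (2)(-14) = 51.75
A_4→A_5: (2)(5) − (9)(-9.5) = 95.5
A_5→A_6: (9)(3.5) − (6)(5) = 1.5
A_6→A_7: (6)(4) − (2)(3.5) = 17
A_7→A_8: (2)(14) − (-3)(4) = 40
A_8→A_1: (-3)(-4) − (-14)(14) = 208
Σ = 486.75
Area = |Σ|/2 = 243.375.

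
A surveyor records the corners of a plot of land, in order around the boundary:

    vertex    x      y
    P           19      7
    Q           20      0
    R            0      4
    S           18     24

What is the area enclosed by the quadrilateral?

Apply the surveyor's formula: 2A = Σ (x_i·y_{i+1} − x_{i+1}·y_i), indices taken mod 4.
Cross-terms: -140, 80, -72, -330  ⇒  Σ = -462
Area = |Σ|/2 = 231.

231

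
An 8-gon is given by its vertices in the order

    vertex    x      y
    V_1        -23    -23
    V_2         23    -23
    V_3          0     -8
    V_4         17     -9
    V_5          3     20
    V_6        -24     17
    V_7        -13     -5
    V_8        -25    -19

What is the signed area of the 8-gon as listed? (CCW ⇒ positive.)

Apply the surveyor's formula: 2A = Σ (x_i·y_{i+1} − x_{i+1}·y_i), indices taken mod 8.
Σ = (1058) + (-184) + (136) + (367) + (531) + (341) + (122) + (138) = 2509
Signed area = Σ/2 = 1254.5 (positive ⇒ counter-clockwise traversal).

1254.5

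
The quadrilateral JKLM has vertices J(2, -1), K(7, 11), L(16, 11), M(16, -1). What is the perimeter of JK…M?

|JK| = √((5)² + (12)²) = √169 = 13
|KL| = √((9)² + (0)²) = √81 = 9
|LM| = √((0)² + (-12)²) = √144 = 12
|MJ| = √((-14)² + (0)²) = √196 = 14
Perimeter = 13 + 9 + 12 + 14 = 48.

48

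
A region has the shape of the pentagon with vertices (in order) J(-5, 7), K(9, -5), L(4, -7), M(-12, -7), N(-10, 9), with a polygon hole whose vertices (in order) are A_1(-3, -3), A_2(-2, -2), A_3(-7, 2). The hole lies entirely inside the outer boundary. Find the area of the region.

Outer boundary:
Apply the shoelace formula: 2A = Σ (x_i·y_{i+1} − x_{i+1}·y_i), indices taken mod 5.
J→K: (-5)(-5) − (9)(7) = -38
K→L: (9)(-7) − (4)(-5) = -43
L→M: (4)(-7) − (-12)(-7) = -112
M→N: (-12)(9) − (-10)(-7) = -178
N→J: (-10)(7) − (-5)(9) = -25
Σ = -396
Area = |Σ|/2 = 198.
Hole:
A_1→A_2: (-3)(-2) − (-2)(-3) = 0
A_2→A_3: (-2)(2) − (-7)(-2) = -18
A_3→A_1: (-7)(-3) − (-3)(2) = 27
Σ = 9
Area = |Σ|/2 = 4.5.
Net area = 198 − 4.5 = 193.5.

193.5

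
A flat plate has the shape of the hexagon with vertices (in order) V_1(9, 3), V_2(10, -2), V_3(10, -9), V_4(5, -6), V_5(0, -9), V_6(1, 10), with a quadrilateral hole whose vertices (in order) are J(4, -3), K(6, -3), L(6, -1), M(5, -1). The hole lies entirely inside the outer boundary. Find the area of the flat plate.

125

Outer boundary:
Σ = (-48) + (-70) + (-15) + (-45) + (9) + (-87) = -256
Area = |Σ|/2 = 128.
Hole:
Apply the shoelace (surveyor's) formula: 2A = Σ (x_i·y_{i+1} − x_{i+1}·y_i), indices taken mod 4.
Cross-terms: 6, 12, -1, -11  ⇒  Σ = 6
Area = |Σ|/2 = 3.
Net area = 128 − 3 = 125.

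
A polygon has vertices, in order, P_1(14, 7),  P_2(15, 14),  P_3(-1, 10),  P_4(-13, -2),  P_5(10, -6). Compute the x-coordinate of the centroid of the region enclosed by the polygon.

721/213

Apply the surveyor's formula. First the cross-terms c_i = x_i·y_{i+1} − x_{i+1}·y_i:
  91, 164, 132, 98, 154  ⇒  2A = 639, A = 319.5.
Then Σ (x_i + x_{i+1})·c_i = 6489, so x̄ = 6489 / (6·319.5) = 721/213.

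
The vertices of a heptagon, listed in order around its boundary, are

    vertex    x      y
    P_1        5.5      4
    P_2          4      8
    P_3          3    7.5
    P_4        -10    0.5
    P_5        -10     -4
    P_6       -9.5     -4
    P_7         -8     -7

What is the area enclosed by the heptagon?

99.25

P_1→P_2: (5.5)(8) − (4)(4) = 28
P_2→P_3: (4)(7.5) − (3)(8) = 6
P_3→P_4: (3)(0.5) − (-10)(7.5) = 76.5
P_4→P_5: (-10)(-4) − (-10)(0.5) = 45
P_5→P_6: (-10)(-4) − (-9.5)(-4) = 2
P_6→P_7: (-9.5)(-7) − (-8)(-4) = 34.5
P_7→P_1: (-8)(4) − (5.5)(-7) = 6.5
Σ = 198.5
Area = |Σ|/2 = 99.25.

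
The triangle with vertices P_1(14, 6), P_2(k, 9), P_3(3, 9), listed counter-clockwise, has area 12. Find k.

11

Write out the shoelace sum; only the two edges meeting at P_2 involve k:
2·Area = [(14·9 − k·6) + (k·9 − 3·9)] + -108
       = 3·k + -9 = 24
⇒ k = 11.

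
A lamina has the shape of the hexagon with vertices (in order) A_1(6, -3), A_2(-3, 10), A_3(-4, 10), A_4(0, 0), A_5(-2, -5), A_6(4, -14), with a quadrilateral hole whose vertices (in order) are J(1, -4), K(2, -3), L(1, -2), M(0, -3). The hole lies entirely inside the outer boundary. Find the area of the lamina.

Outer boundary:
Σ = (51) + (10) + (0) + (0) + (48) + (72) = 181
Area = |Σ|/2 = 90.5.
Hole:
Apply Gauss's area formula: 2A = Σ (x_i·y_{i+1} − x_{i+1}·y_i), indices taken mod 4.
Σ = (5) + (-1) + (-3) + (3) = 4
Area = |Σ|/2 = 2.
Net area = 90.5 − 2 = 88.5.

88.5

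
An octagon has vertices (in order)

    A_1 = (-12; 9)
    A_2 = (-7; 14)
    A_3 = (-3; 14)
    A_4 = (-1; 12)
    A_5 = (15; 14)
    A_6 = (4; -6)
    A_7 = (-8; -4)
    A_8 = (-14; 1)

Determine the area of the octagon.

382.5

Σ = (-105) + (-56) + (-22) + (-194) + (-146) + (-64) + (-64) + (-114) = -765
Area = |Σ|/2 = 382.5.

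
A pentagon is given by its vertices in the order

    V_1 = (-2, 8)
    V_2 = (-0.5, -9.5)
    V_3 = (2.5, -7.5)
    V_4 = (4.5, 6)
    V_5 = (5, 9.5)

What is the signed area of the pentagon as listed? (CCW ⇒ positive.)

V_1→V_2: (-2)(-9.5) − (-0.5)(8) = 23
V_2→V_3: (-0.5)(-7.5) − (2.5)(-9.5) = 27.5
V_3→V_4: (2.5)(6) − (4.5)(-7.5) = 48.75
V_4→V_5: (4.5)(9.5) − (5)(6) = 12.75
V_5→V_1: (5)(8) − (-2)(9.5) = 59
Σ = 171
Signed area = Σ/2 = 85.5 (positive ⇒ counter-clockwise traversal).

85.5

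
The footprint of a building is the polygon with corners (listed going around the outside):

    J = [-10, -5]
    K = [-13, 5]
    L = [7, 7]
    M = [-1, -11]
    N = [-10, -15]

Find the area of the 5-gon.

Apply Gauss's area formula: 2A = Σ (x_i·y_{i+1} − x_{i+1}·y_i), indices taken mod 5.
Σ = (-115) + (-126) + (-70) + (-95) + (-100) = -506
Area = |Σ|/2 = 253.

253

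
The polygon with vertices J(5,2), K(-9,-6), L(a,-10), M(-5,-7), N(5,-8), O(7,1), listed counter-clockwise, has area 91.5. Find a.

The doubled signed area Σ (x_i y_{i+1} − x_{i+1} y_i) is linear in a.
With a=0 it equals 173; the coefficient of a is -1 (from the two edges through L).
So -1·a + 173 = 2·91.5 = 183 ⇒ a = -10.

-10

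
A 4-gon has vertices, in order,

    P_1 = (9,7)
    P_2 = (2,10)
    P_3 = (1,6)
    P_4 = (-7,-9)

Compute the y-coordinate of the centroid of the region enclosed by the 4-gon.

387/143

Apply the shoelace (surveyor's) formula. First the cross-terms c_i = x_i·y_{i+1} − x_{i+1}·y_i:
  76, 2, 33, 32  ⇒  2A = 143, A = 71.5.
Then Σ (y_i + y_{i+1})·c_i = 1161, so ȳ = 1161 / (6·71.5) = 387/143.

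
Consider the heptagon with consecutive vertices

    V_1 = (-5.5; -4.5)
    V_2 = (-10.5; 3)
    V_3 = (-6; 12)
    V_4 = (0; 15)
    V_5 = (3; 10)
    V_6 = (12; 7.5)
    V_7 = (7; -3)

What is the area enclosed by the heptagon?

Apply the shoelace formula: 2A = Σ (x_i·y_{i+1} − x_{i+1}·y_i), indices taken mod 7.
V_1→V_2: (-5.5)(3) − (-10.5)(-4.5) = -63.75
V_2→V_3: (-10.5)(12) − (-6)(3) = -108
V_3→V_4: (-6)(15) − (0)(12) = -90
V_4→V_5: (0)(10) − (3)(15) = -45
V_5→V_6: (3)(7.5) − (12)(10) = -97.5
V_6→V_7: (12)(-3) − (7)(7.5) = -88.5
V_7→V_1: (7)(-4.5) − (-5.5)(-3) = -48
Σ = -540.75
Area = |Σ|/2 = 270.375.

270.375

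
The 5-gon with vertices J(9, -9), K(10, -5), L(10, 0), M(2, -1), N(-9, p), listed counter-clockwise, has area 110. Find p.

Write out the shoelace sum; only the two edges meeting at N involve p:
2·Area = [(2·p − (-9)·(-1)) + ((-9)·(-9) − 9·p)] + 85
       = -7·p + 157 = 220
⇒ p = -9.

-9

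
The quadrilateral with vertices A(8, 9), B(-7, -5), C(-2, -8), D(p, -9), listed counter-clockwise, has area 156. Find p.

Write out the shoelace sum; only the two edges meeting at D involve p:
2·Area = [((-2)·(-9) − p·(-8)) + (p·9 − 8·(-9))] + 69
       = 17·p + 159 = 312
⇒ p = 9.

9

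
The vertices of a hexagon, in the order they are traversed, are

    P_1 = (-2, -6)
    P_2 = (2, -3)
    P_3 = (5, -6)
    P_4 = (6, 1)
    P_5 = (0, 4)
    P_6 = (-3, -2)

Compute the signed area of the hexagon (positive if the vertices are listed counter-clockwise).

Apply the shoelace formula: 2A = Σ (x_i·y_{i+1} − x_{i+1}·y_i), indices taken mod 6.
Σ = (18) + (3) + (41) + (24) + (12) + (14) = 112
Signed area = Σ/2 = 56 (positive ⇒ counter-clockwise traversal).

56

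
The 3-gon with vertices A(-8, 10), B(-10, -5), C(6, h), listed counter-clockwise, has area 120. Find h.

-5

Write out the shoelace sum; only the two edges meeting at C involve h:
2·Area = [((-10)·h − 6·(-5)) + (6·10 − (-8)·h)] + 140
       = -2·h + 230 = 240
⇒ h = -5.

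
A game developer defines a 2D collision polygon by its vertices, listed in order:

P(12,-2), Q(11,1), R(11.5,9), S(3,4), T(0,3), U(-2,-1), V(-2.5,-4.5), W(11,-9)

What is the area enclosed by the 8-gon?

Apply the shoelace (surveyor's) formula: 2A = Σ (x_i·y_{i+1} − x_{i+1}·y_i), indices taken mod 8.
Cross-terms: 34, 87.5, 19, 9, 6, 6.5, 72, 86  ⇒  Σ = 320
Area = |Σ|/2 = 160.

160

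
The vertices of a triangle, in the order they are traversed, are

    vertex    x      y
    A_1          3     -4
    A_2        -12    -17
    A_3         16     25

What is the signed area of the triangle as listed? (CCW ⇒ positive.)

Apply the shoelace formula: 2A = Σ (x_i·y_{i+1} − x_{i+1}·y_i), indices taken mod 3.
Σ = (-99) + (-28) + (-139) = -266
Signed area = Σ/2 = -133 (negative ⇒ clockwise traversal).

-133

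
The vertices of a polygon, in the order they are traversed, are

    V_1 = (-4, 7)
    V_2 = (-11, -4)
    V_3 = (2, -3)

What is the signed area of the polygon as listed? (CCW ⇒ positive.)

Apply the surveyor's formula: 2A = Σ (x_i·y_{i+1} − x_{i+1}·y_i), indices taken mod 3.
V_1→V_2: (-4)(-4) − (-11)(7) = 93
V_2→V_3: (-11)(-3) − (2)(-4) = 41
V_3→V_1: (2)(7) − (-4)(-3) = 2
Σ = 136
Signed area = Σ/2 = 68 (positive ⇒ counter-clockwise traversal).

68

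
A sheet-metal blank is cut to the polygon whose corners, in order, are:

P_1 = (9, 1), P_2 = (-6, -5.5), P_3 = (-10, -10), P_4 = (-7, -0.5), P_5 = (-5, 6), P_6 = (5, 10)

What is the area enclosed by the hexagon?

156.5

Apply the surveyor's formula: 2A = Σ (x_i·y_{i+1} − x_{i+1}·y_i), indices taken mod 6.
Σ = (-43.5) + (5) + (-65) + (-44.5) + (-80) + (-85) = -313
Area = |Σ|/2 = 156.5.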